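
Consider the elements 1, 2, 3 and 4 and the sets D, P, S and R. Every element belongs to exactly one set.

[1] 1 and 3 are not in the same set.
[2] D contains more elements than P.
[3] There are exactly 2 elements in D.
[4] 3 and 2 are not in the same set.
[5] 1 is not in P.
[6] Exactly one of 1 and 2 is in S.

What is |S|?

1

From (5): 1 ∉ P.
Suppose 3 ∈ S: no assignment then satisfies all the clues, so 3 ∉ S.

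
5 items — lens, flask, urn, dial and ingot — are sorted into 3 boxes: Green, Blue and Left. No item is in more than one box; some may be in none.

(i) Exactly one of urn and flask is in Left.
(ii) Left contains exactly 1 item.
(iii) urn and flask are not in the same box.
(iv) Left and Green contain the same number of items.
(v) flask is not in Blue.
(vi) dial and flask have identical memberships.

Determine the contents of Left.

Left = {urn}

From (v): flask ∉ Blue.
(vi): dial matches flask: dial ∉ Blue.
Suppose lens ∈ Left: no assignment then satisfies all the clues, so lens ∉ Left.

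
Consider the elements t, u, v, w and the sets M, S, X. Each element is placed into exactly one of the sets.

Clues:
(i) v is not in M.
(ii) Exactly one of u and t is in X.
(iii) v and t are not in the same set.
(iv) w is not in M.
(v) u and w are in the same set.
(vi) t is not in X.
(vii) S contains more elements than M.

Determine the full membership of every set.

M = {}; S = {t}; X = {u, v, w}

From (i): v ∉ M.
From (iv): w ∉ M.
From (vi): t ∉ X.
(ii) (exactly one): u ∈ X.
(v): w matches u: w ∉ S.
(v): w matches u: w ∈ X.
Suppose t ∈ M: no assignment then satisfies all the clues, so t ∉ M.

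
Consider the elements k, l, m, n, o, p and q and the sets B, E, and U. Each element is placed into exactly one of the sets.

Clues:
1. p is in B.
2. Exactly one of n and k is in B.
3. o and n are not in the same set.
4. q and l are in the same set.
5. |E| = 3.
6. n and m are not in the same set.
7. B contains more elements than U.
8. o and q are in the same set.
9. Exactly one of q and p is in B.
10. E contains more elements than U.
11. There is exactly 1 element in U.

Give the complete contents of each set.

B = {k, m, p}; E = {l, o, q}; U = {n}

From (1): p ∈ B.
(9) (exactly one): q ∉ B.
(4): l matches q: l ∉ B.
(8): o matches q: o ∉ B.
Suppose k ∉ B: no assignment then satisfies all the clues, so k ∈ B.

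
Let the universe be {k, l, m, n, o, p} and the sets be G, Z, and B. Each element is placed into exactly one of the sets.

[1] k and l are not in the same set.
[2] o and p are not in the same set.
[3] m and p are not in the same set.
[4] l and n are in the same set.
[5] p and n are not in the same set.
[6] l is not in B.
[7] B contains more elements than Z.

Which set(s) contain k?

k: B

From (6): l ∉ B.
(4): n matches l: n ∉ B.
Suppose k ∈ G: no assignment then satisfies all the clues, so k ∉ G.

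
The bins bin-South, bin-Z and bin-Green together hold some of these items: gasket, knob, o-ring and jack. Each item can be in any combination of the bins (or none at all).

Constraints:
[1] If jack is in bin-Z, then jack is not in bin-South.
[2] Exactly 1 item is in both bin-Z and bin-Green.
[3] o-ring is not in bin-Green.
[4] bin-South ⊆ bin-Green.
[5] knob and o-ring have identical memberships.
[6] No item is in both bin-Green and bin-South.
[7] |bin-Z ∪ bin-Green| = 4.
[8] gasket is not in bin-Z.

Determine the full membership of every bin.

bin-South = {}; bin-Z = {jack, knob, o-ring}; bin-Green = {gasket, jack}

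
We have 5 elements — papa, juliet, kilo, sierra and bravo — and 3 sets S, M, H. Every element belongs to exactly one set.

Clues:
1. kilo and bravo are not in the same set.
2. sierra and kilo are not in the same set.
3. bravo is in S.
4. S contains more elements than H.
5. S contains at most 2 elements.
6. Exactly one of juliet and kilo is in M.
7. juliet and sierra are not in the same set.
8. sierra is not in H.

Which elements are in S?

S = {bravo, sierra}

From (3): bravo ∈ S.
From (8): sierra ∉ H.
(1): kilo ∉ S.
Suppose papa ∈ S: no assignment then satisfies all the clues, so papa ∉ S.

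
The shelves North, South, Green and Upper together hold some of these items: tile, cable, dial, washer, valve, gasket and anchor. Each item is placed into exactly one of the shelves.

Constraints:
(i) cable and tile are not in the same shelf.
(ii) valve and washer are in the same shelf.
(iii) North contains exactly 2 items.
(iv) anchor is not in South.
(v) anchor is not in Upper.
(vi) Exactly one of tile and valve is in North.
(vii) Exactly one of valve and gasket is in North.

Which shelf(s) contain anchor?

anchor: Green

From (iv): anchor ∉ South.
From (v): anchor ∉ Upper.
Suppose anchor ∈ North: no assignment then satisfies all the clues, so anchor ∉ North.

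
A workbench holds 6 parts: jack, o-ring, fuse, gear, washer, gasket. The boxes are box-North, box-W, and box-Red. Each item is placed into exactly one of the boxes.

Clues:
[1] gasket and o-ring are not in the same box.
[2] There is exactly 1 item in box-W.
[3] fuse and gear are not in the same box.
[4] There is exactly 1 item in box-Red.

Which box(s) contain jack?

jack: box-North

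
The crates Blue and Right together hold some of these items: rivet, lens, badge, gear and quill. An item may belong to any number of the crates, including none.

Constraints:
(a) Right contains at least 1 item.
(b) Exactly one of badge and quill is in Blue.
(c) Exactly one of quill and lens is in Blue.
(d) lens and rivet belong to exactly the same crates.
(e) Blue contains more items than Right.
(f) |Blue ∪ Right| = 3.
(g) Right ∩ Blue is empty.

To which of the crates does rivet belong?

rivet: none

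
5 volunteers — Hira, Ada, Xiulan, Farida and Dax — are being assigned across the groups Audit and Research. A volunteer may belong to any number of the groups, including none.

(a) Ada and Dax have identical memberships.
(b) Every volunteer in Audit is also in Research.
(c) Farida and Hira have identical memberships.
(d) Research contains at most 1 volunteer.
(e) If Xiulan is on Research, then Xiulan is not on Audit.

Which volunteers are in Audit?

Audit = {}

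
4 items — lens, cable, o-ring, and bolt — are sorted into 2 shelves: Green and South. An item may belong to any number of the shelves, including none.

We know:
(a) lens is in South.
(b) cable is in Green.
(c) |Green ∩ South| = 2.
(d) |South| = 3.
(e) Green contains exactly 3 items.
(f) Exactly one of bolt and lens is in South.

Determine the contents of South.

From (a): lens ∈ South.
From (b): cable ∈ Green.
(f) (exactly one): bolt ∉ South.
(d): only 3 candidates remain for South, so all are in.

South = {cable, lens, o-ring}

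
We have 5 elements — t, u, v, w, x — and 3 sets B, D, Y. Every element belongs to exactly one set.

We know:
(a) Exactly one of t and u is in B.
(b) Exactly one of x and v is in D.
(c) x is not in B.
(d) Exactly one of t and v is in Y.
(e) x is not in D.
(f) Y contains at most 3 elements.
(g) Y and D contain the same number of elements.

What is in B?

B = {u}

From (c): x ∉ B.
From (e): x ∉ D.
(b) (exactly one): v ∈ D.
(d) (exactly one): t ∈ Y.
Only one set left: x ∈ Y.
(a) (exactly one): u ∈ B.
Suppose w ∈ B: no assignment then satisfies all the clues, so w ∉ B.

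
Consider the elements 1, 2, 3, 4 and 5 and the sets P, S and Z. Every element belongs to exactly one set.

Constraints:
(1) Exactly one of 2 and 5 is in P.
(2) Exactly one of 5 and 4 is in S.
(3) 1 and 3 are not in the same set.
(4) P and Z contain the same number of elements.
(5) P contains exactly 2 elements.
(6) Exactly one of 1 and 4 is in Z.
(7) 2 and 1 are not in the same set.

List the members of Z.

Z = {1, 5}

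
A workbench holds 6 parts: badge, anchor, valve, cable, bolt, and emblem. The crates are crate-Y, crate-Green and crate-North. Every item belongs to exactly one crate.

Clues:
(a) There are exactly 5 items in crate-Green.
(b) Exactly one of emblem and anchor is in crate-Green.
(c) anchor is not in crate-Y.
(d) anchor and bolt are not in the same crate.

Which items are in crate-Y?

crate-Y = {}

From (c): anchor ∉ crate-Y.
Suppose badge ∈ crate-Y: no assignment then satisfies all the clues, so badge ∉ crate-Y.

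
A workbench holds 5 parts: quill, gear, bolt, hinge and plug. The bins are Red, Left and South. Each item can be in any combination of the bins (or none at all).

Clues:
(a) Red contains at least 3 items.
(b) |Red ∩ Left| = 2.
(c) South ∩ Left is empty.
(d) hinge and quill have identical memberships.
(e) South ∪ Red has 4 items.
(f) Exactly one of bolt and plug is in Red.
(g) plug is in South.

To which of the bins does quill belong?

quill: Left, Red

From (g): plug ∈ South.
(c) (disjoint): plug ∉ Left.
Suppose quill ∉ Red: no assignment then satisfies all the clues, so quill ∈ Red.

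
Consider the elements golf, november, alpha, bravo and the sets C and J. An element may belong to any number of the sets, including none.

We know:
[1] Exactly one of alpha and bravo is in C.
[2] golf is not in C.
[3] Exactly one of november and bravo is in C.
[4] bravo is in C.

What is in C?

From (2): golf ∉ C.
From (4): bravo ∈ C.
(1) (exactly one): alpha ∉ C.
(3) (exactly one): november ∉ C.

C = {bravo}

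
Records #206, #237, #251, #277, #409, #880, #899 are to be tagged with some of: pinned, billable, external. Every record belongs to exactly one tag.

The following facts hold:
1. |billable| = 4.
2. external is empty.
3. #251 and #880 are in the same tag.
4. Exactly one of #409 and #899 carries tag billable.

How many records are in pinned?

3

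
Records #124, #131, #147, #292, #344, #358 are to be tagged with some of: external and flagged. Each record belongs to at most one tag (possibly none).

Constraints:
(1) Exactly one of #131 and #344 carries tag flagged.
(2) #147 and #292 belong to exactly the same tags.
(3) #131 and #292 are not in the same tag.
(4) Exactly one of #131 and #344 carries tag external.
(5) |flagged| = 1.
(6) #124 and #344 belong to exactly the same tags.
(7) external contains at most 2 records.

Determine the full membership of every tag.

external = {#124, #344}; flagged = {#131}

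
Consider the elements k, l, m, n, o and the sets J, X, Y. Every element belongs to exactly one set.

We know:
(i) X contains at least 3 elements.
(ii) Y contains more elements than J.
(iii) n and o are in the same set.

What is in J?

J = {}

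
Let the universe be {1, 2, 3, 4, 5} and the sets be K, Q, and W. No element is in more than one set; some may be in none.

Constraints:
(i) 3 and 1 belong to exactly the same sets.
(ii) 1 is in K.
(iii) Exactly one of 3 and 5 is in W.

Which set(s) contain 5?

From (ii): 1 ∈ K.
(i): 3 matches 1: 3 ∈ K.
(iii) (exactly one): 5 ∈ W.

5: W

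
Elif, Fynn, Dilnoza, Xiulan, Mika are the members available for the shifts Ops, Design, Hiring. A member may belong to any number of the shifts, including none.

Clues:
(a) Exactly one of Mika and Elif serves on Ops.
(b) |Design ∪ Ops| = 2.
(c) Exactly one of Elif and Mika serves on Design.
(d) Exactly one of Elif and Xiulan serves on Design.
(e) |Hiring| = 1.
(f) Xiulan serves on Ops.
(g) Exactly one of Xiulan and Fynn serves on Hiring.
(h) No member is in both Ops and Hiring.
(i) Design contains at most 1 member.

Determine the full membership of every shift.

Ops = {Elif, Xiulan}; Design = {Elif}; Hiring = {Fynn}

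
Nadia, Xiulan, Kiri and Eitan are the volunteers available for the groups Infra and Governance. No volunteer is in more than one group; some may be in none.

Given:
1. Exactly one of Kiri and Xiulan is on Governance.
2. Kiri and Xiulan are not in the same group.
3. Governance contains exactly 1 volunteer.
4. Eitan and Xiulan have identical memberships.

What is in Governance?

Governance = {Kiri}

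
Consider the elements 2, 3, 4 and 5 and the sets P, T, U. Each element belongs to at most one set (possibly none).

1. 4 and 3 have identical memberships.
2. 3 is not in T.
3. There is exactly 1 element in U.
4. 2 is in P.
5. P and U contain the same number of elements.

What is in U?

U = {5}

From (2): 3 ∉ T.
From (4): 2 ∈ P.
(1): 4 matches 3: 4 ∉ T.
Suppose 3 ∈ U: no assignment then satisfies all the clues, so 3 ∉ U.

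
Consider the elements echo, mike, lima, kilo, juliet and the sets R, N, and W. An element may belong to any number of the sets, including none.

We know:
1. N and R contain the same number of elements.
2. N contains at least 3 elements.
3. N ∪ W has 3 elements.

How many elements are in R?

3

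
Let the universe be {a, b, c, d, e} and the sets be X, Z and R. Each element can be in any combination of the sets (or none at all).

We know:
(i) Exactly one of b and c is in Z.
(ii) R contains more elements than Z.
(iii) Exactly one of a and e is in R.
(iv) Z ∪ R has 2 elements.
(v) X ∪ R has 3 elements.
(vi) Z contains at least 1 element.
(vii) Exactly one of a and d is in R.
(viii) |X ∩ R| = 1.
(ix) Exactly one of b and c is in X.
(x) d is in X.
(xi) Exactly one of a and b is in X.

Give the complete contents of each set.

X = {b, d}; Z = {b}; R = {a, b}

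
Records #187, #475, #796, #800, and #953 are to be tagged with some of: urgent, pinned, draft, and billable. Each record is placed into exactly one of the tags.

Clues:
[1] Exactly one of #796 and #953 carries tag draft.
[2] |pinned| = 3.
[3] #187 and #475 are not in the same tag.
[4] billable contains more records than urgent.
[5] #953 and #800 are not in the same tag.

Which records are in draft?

draft = {#953}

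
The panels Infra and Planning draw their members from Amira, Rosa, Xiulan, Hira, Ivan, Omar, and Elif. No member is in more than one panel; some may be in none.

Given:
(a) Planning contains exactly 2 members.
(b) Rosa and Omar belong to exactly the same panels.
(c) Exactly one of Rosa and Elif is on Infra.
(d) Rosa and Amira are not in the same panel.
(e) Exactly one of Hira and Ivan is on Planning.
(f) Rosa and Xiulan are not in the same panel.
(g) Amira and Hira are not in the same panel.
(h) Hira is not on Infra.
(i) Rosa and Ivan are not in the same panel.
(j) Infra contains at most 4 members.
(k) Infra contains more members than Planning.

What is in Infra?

Infra = {Amira, Elif, Ivan}

From (h): Hira ∉ Infra.
Suppose Amira ∉ Infra: no assignment then satisfies all the clues, so Amira ∈ Infra.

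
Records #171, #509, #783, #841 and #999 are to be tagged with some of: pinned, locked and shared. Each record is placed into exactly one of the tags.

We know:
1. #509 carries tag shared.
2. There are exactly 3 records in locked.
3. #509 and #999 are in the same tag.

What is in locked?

locked = {#171, #783, #841}

From (1): #509 ∈ shared.
(3): #999 matches #509: #999 ∉ pinned.
(3): #999 matches #509: #999 ∉ locked.
(3): #999 matches #509: #999 ∈ shared.
(2): only 3 candidates remain for locked, so all are in.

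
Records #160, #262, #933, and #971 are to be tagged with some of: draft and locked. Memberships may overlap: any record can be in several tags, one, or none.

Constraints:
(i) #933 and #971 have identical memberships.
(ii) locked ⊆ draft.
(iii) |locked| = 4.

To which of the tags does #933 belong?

(iii): only 4 candidates remain for locked, so all are in.
(ii) with #160 ∈ locked: #160 ∈ draft.
(ii) with #262 ∈ locked: #262 ∈ draft.
(ii) with #933 ∈ locked: #933 ∈ draft.
(ii) with #971 ∈ locked: #971 ∈ draft.

#933: draft, locked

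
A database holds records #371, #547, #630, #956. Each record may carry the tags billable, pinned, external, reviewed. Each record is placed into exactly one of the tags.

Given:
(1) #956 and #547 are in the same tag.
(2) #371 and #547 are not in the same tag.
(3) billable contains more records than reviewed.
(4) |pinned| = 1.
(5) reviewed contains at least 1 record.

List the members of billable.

billable = {#547, #956}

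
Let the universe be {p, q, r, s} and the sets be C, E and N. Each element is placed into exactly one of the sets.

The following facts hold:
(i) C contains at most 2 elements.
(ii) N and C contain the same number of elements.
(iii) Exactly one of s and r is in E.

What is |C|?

1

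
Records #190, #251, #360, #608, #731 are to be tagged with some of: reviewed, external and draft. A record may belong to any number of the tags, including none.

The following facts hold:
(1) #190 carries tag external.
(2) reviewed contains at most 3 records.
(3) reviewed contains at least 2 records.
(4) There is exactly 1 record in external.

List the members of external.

From (1): #190 ∈ external.
(4): external already has 1, so the rest are out.

external = {#190}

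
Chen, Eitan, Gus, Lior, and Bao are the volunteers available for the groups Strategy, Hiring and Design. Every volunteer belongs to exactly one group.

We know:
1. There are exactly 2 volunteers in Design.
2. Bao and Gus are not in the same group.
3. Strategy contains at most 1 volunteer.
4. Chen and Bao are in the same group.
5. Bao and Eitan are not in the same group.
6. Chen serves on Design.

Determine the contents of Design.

Design = {Bao, Chen}

From (6): Chen ∈ Design.
(4): Bao matches Chen: Bao ∉ Strategy.
(4): Bao matches Chen: Bao ∉ Hiring.
(4): Bao matches Chen: Bao ∈ Design.
(5): Eitan ∉ Design.
(1): Design already has 2, so the rest are out.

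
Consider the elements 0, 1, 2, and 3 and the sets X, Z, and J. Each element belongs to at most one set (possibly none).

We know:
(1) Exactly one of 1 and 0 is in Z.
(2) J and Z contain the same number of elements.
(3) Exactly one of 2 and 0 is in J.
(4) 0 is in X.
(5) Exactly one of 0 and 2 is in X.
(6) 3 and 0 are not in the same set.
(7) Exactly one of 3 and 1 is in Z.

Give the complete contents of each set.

X = {0}; Z = {1}; J = {2}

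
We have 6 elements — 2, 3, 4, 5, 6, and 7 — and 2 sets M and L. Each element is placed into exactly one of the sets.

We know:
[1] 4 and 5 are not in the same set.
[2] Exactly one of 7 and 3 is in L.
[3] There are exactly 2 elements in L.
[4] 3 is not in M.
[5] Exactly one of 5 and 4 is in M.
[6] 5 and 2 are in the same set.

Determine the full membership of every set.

M = {2, 5, 6, 7}; L = {3, 4}

From (4): 3 ∉ M.
Only one set left: 3 ∈ L.
(2) (exactly one): 7 ∉ L.
Only one set left: 7 ∈ M.
Suppose 2 ∉ M: no assignment then satisfies all the clues, so 2 ∈ M.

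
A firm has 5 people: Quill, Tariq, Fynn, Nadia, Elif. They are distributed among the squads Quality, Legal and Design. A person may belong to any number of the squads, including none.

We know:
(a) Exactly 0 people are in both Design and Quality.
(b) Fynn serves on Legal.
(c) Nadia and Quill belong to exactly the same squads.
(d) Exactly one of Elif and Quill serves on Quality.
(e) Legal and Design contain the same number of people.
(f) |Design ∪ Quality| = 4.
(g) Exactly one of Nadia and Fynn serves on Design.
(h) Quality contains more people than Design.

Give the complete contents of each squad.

Quality = {Nadia, Quill, Tariq}; Legal = {Fynn}; Design = {Fynn}

From (b): Fynn ∈ Legal.
Suppose Quill ∉ Quality: no assignment then satisfies all the clues, so Quill ∈ Quality.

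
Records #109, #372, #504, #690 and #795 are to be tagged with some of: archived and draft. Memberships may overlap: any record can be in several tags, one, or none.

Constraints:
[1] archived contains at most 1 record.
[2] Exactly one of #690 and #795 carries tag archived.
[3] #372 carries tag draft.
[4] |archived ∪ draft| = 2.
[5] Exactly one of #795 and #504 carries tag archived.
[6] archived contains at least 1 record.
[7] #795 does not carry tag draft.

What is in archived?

archived = {#795}

From (3): #372 ∈ draft.
From (7): #795 ∉ draft.
Suppose #109 ∈ archived: no assignment then satisfies all the clues, so #109 ∉ archived.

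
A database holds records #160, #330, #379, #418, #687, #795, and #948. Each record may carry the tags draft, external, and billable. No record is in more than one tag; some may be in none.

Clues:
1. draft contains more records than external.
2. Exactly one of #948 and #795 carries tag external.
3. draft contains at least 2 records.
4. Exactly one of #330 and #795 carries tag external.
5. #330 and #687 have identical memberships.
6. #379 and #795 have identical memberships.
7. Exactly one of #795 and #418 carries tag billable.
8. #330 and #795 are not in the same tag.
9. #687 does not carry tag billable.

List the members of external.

external = {#379, #795}

From (9): #687 ∉ billable.
(5): #330 matches #687: #330 ∉ billable.
Suppose #160 ∈ external: no assignment then satisfies all the clues, so #160 ∉ external.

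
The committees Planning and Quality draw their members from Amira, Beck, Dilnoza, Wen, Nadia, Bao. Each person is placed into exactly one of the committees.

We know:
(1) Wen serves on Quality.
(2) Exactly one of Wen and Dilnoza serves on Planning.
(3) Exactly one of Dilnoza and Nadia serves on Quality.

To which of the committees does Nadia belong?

From (1): Wen ∈ Quality.
(2) (exactly one): Dilnoza ∈ Planning.
(3) (exactly one): Nadia ∈ Quality.

Nadia: Quality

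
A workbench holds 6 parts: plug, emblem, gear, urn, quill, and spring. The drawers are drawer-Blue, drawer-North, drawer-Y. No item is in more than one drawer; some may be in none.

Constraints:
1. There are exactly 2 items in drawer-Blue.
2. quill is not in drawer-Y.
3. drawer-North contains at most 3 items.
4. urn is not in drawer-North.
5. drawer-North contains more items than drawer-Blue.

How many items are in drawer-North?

3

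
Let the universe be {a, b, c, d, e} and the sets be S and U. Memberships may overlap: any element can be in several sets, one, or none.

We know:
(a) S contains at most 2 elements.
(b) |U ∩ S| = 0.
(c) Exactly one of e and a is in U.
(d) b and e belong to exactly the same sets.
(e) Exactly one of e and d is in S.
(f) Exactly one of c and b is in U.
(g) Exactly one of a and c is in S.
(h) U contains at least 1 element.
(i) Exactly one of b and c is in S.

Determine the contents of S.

S = {c, d}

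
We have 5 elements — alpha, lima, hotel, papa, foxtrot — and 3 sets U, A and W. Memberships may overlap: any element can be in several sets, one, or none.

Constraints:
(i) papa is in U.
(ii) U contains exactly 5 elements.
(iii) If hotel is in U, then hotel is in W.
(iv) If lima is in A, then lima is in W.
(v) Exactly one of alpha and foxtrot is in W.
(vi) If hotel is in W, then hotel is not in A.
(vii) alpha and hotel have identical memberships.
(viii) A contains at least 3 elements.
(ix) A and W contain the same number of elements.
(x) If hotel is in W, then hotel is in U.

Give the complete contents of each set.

U = {alpha, foxtrot, hotel, lima, papa}; A = {foxtrot, lima, papa}; W = {alpha, hotel, lima}

From (i): papa ∈ U.
(ii): only 5 candidates remain for U, so all are in.
(iii): hotel ∈ W.
(vi): hotel ∉ A.
(vii): alpha matches hotel: alpha ∉ A.
(vii): alpha matches hotel: alpha ∈ W.
(viii): only 3 candidates remain for A, so all are in.
(iv): lima ∈ W.
(v) (exactly one): foxtrot ∉ W.
Suppose papa ∈ W: no assignment then satisfies all the clues, so papa ∉ W.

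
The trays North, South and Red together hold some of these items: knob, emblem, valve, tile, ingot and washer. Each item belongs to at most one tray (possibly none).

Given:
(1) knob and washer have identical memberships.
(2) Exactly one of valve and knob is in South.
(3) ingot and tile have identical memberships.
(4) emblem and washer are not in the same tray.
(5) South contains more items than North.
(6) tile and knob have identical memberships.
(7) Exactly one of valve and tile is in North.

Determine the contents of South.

South = {ingot, knob, tile, washer}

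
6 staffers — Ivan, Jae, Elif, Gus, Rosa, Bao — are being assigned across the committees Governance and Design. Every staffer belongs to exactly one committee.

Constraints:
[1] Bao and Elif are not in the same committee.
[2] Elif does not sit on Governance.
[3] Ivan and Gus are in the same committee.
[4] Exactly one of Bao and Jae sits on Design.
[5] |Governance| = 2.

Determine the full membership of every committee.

Governance = {Bao, Rosa}; Design = {Elif, Gus, Ivan, Jae}

From (2): Elif ∉ Governance.
Only one committee left: Elif ∈ Design.
(1): Bao ∉ Design.
(4) (exactly one): Jae ∈ Design.
Only one committee left: Bao ∈ Governance.
Suppose Ivan ∈ Governance: no assignment then satisfies all the clues, so Ivan ∉ Governance.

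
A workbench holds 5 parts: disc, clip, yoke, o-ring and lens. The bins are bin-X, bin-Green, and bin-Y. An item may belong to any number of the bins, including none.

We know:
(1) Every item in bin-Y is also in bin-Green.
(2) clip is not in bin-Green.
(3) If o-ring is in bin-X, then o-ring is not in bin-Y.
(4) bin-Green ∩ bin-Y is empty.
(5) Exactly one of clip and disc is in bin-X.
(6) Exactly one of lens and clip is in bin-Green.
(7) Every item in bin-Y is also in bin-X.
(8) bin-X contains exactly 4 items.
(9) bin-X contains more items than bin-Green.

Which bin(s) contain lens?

lens: bin-Green, bin-X

From (2): clip ∉ bin-Green.
(1) contrapositive: clip ∉ bin-Y.
(6) (exactly one): lens ∈ bin-Green.
(4) (disjoint): lens ∉ bin-Y.
Suppose lens ∉ bin-X: no assignment then satisfies all the clues, so lens ∈ bin-X.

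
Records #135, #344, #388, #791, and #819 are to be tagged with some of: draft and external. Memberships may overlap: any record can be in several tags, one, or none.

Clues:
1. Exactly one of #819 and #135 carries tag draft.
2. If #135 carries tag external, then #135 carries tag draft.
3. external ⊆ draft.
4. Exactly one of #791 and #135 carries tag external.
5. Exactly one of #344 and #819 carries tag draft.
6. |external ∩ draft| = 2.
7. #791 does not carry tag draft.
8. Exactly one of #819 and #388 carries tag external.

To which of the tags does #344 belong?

#344: draft

From (7): #791 ∉ draft.
(3) contrapositive: #791 ∉ external.
(4) (exactly one): #135 ∈ external.
(2): #135 ∈ draft.
(1) (exactly one): #819 ∉ draft.
(3) contrapositive: #819 ∉ external.
(5) (exactly one): #344 ∈ draft.
(8) (exactly one): #388 ∈ external.
(3) with #388 ∈ external: #388 ∈ draft.
Suppose #344 ∈ external: no assignment then satisfies all the clues, so #344 ∉ external.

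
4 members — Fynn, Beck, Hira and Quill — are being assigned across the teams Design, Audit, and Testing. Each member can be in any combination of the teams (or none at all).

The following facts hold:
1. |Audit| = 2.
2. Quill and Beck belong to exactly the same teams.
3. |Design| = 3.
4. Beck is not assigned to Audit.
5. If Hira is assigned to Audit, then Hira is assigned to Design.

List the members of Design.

From (4): Beck ∉ Audit.
(2): Quill matches Beck: Quill ∉ Audit.
(1): only 2 candidates remain for Audit, so all are in.
(5): Hira ∈ Design.
Suppose Fynn ∈ Design: no assignment then satisfies all the clues, so Fynn ∉ Design.

Design = {Beck, Hira, Quill}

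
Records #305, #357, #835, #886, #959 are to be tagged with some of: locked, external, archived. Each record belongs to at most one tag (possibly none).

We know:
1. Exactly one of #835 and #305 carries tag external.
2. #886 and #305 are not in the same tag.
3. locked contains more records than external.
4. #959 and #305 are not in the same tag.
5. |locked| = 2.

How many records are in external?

1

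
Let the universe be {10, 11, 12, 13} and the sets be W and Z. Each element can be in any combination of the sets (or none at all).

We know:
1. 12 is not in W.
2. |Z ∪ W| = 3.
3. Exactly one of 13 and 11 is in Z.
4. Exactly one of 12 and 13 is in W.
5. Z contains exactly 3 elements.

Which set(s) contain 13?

13: W, Z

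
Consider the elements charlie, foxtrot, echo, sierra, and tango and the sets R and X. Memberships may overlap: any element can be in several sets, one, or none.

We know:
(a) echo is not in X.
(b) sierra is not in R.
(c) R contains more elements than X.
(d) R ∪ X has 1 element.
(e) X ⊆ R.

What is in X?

From (a): echo ∉ X.
From (b): sierra ∉ R.
(e) contrapositive: sierra ∉ X.
Suppose charlie ∈ X: no assignment then satisfies all the clues, so charlie ∉ X.

X = {}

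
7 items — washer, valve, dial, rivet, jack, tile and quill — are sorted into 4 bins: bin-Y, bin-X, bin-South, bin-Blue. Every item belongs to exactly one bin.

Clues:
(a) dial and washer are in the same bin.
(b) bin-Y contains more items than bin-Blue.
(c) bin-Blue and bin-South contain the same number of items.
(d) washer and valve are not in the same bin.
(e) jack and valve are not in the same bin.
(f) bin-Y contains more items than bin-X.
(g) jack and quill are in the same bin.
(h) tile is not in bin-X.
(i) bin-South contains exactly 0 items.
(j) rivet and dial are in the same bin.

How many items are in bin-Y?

6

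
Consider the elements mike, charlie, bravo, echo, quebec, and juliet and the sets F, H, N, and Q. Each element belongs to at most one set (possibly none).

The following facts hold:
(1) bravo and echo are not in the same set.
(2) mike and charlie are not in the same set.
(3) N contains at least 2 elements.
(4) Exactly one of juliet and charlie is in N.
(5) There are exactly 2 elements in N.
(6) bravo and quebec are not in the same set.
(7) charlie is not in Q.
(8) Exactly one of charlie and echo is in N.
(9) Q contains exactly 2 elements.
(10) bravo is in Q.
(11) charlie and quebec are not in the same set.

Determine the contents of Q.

Q = {bravo, mike}

From (7): charlie ∉ Q.
From (10): bravo ∈ Q.
(1): echo ∉ Q.
(6): quebec ∉ Q.
Suppose mike ∉ Q: no assignment then satisfies all the clues, so mike ∈ Q.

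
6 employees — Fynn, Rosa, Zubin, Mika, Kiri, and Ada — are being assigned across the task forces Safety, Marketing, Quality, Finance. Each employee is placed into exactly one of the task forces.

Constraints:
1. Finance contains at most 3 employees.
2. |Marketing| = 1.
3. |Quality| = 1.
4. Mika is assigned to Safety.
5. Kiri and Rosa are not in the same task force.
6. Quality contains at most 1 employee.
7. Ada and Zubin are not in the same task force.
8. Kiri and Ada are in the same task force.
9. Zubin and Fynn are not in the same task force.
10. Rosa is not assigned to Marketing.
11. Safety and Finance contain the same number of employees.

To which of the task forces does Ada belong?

Ada: Finance

From (4): Mika ∈ Safety.
From (10): Rosa ∉ Marketing.
Suppose Ada ∈ Safety: no assignment then satisfies all the clues, so Ada ∉ Safety.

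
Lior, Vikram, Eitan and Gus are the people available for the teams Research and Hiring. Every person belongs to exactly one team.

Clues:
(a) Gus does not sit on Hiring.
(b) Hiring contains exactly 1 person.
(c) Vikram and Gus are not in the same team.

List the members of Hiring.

Hiring = {Vikram}

From (a): Gus ∉ Hiring.
Only one team left: Gus ∈ Research.
(c): Vikram ∉ Research.
Only one team left: Vikram ∈ Hiring.
(b): Hiring already has 1, so the rest are out.
Only one team left: Lior ∈ Research.
Only one team left: Eitan ∈ Research.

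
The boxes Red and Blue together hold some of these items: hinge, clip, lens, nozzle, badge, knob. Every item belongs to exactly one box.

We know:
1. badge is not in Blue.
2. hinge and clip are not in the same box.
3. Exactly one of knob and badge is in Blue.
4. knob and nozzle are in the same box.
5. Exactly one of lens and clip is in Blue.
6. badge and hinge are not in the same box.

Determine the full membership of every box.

From (1): badge ∉ Blue.
(3) (exactly one): knob ∈ Blue.
(4): nozzle matches knob: nozzle ∉ Red.
(4): nozzle matches knob: nozzle ∈ Blue.
Only one box left: badge ∈ Red.
(6): hinge ∉ Red.
Only one box left: hinge ∈ Blue.
(2): clip ∉ Blue.
(5) (exactly one): lens ∈ Blue.
Only one box left: clip ∈ Red.

Red = {badge, clip}; Blue = {hinge, knob, lens, nozzle}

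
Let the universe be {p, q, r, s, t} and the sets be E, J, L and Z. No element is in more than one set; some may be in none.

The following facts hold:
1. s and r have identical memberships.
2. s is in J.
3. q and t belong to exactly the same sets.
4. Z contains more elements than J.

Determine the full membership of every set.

E = {}; J = {r, s}; L = {}; Z = {p, q, t}

From (2): s ∈ J.
(1): r matches s: r ∉ E.
(1): r matches s: r ∈ J.
Suppose p ∈ E: no assignment then satisfies all the clues, so p ∉ E.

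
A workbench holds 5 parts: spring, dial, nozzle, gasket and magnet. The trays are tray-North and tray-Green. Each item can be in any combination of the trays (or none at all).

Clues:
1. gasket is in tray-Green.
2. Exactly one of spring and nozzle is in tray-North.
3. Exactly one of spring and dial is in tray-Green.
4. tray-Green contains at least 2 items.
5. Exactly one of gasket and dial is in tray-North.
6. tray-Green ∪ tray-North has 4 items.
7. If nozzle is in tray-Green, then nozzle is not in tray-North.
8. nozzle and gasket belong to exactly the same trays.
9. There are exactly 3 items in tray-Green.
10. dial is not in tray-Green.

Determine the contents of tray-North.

tray-North = {dial, spring}

From (1): gasket ∈ tray-Green.
From (10): dial ∉ tray-Green.
(3) (exactly one): spring ∈ tray-Green.
(8): nozzle matches gasket: nozzle ∈ tray-Green.
(9): tray-Green already has 3, so the rest are out.
(7): nozzle ∉ tray-North.
(8): gasket matches nozzle: gasket ∉ tray-North.
(2) (exactly one): spring ∈ tray-North.
(5) (exactly one): dial ∈ tray-North.
Suppose magnet ∈ tray-North: no assignment then satisfies all the clues, so magnet ∉ tray-North.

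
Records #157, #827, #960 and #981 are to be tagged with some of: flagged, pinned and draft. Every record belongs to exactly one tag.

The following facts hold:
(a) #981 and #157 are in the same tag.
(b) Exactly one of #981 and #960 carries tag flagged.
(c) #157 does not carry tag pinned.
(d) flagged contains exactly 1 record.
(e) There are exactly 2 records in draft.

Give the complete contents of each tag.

flagged = {#960}; pinned = {#827}; draft = {#157, #981}

From (c): #157 ∉ pinned.
(a): #981 matches #157: #981 ∉ pinned.
Suppose #157 ∈ flagged: no assignment then satisfies all the clues, so #157 ∉ flagged.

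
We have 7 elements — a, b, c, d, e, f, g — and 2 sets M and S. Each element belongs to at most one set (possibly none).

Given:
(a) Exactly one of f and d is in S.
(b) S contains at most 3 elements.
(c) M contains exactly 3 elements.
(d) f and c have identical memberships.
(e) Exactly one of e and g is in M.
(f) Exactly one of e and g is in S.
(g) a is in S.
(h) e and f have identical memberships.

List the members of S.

S = {a, d, g}

From (g): a ∈ S.
Suppose b ∈ S: no assignment then satisfies all the clues, so b ∉ S.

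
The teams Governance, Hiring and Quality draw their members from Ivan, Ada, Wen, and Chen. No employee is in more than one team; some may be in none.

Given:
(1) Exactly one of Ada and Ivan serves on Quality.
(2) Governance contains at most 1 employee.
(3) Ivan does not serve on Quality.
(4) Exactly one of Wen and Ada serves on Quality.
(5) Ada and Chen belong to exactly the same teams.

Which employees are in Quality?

From (3): Ivan ∉ Quality.
(1) (exactly one): Ada ∈ Quality.
(4) (exactly one): Wen ∉ Quality.
(5): Chen matches Ada: Chen ∉ Governance.
(5): Chen matches Ada: Chen ∉ Hiring.
(5): Chen matches Ada: Chen ∈ Quality.

Quality = {Ada, Chen}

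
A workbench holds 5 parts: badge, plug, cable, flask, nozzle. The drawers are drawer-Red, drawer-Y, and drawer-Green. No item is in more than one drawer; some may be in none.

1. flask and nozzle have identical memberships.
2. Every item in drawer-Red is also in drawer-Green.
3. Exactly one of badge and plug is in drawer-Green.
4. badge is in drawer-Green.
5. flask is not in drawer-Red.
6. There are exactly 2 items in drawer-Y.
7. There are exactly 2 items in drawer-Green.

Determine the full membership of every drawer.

drawer-Red = {}; drawer-Y = {flask, nozzle}; drawer-Green = {badge, cable}

From (4): badge ∈ drawer-Green.
From (5): flask ∉ drawer-Red.
(1): nozzle matches flask: nozzle ∉ drawer-Red.
(3) (exactly one): plug ∉ drawer-Green.
(2) contrapositive: plug ∉ drawer-Red.
Suppose plug ∈ drawer-Y: no assignment then satisfies all the clues, so plug ∉ drawer-Y.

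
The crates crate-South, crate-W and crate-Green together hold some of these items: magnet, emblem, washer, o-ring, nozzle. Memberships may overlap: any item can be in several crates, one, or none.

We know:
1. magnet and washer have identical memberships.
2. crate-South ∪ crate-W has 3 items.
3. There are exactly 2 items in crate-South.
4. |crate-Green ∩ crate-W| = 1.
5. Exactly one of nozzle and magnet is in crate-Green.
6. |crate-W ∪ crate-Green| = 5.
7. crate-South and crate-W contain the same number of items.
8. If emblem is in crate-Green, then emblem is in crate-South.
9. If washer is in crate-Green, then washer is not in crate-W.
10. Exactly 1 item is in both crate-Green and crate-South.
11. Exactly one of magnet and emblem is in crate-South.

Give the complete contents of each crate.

crate-South = {emblem, nozzle}; crate-W = {nozzle, o-ring}; crate-Green = {emblem, magnet, o-ring, washer}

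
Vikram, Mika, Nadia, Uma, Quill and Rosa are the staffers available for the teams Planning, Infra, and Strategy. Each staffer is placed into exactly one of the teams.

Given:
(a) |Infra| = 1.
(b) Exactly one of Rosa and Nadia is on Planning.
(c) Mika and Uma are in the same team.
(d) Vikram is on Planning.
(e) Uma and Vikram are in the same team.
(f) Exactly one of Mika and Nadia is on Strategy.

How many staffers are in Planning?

From (d): Vikram ∈ Planning.
(e): Uma matches Vikram: Uma ∈ Planning.
(c): Mika matches Uma: Mika ∈ Planning.
(f) (exactly one): Nadia ∈ Strategy.
(b) (exactly one): Rosa ∈ Planning.
(a): only 1 candidates remain for Infra, so all are in.

4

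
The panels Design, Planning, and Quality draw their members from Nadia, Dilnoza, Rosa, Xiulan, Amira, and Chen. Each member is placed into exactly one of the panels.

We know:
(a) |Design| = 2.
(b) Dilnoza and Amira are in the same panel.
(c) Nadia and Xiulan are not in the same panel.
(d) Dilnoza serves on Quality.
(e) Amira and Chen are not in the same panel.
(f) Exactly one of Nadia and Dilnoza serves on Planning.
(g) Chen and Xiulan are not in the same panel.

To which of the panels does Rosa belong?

From (d): Dilnoza ∈ Quality.
(b): Amira matches Dilnoza: Amira ∉ Design.
(b): Amira matches Dilnoza: Amira ∉ Planning.
(b): Amira matches Dilnoza: Amira ∈ Quality.
(e): Chen ∉ Quality.
(f) (exactly one): Nadia ∈ Planning.
(c): Xiulan ∉ Planning.
Suppose Rosa ∉ Design: no assignment then satisfies all the clues, so Rosa ∈ Design.

Rosa: Design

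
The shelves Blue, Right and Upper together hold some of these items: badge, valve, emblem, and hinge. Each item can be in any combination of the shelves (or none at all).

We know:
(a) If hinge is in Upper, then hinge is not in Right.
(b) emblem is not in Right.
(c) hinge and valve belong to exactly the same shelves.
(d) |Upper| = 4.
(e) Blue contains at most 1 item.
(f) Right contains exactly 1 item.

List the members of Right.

From (b): emblem ∉ Right.
(d): only 4 candidates remain for Upper, so all are in.
(a): hinge ∉ Right.
(c): valve matches hinge: valve ∉ Right.
(f): only 1 candidates remain for Right, so all are in.

Right = {badge}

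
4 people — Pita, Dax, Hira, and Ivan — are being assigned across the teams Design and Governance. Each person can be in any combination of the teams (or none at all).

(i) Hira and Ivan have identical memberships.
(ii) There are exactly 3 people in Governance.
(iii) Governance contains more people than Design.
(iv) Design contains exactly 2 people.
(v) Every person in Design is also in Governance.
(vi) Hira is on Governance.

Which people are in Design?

From (vi): Hira ∈ Governance.
(i): Ivan matches Hira: Ivan ∈ Governance.
Suppose Pita ∈ Design: no assignment then satisfies all the clues, so Pita ∉ Design.

Design = {Hira, Ivan}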